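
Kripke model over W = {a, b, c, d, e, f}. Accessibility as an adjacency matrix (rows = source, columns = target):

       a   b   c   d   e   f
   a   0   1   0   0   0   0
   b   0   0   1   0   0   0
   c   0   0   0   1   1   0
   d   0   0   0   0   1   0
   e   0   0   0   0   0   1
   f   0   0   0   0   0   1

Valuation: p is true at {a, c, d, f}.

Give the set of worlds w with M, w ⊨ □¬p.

a: successors {b}; ¬p there: b:T. ✓
b: successors {c}; ¬p there: c:F. ✗
c: successors {d, e}; ¬p there: d:F, e:T. ✗
d: successors {e}; ¬p there: e:T. ✓
e: successors {f}; ¬p there: f:F. ✗
f: successors {f}; ¬p there: f:F. ✗

{a, d}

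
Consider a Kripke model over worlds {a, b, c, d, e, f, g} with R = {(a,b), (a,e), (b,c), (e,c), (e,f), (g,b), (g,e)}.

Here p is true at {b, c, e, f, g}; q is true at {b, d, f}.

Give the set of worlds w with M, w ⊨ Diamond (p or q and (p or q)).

{a, b, e, g}

a: successors {b, e}; p or q and (p or q) there: b:T, e:T. ✓
b: successors {c}; p or q and (p or q) there: c:T. ✓
c: no successors, so Diamond (p or q and (p or q)) fails. ✗
d: no successors, so Diamond (p or q and (p or q)) fails. ✗
e: successors {c, f}; p or q and (p or q) there: c:T, f:T. ✓
f: no successors, so Diamond (p or q and (p or q)) fails. ✗
g: successors {b, e}; p or q and (p or q) there: b:T, e:T. ✓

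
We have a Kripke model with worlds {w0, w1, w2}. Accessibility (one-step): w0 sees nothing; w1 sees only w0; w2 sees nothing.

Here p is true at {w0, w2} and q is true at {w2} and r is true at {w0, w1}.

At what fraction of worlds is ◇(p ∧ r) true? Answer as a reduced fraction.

w0: no successors, so ◇(p ∧ r) fails. ✗
w1: successors {w0}; p ∧ r there: w0:T. ✓
w2: no successors, so ◇(p ∧ r) fails. ✗
That's 1 of 3 worlds, so 1/3.

1/3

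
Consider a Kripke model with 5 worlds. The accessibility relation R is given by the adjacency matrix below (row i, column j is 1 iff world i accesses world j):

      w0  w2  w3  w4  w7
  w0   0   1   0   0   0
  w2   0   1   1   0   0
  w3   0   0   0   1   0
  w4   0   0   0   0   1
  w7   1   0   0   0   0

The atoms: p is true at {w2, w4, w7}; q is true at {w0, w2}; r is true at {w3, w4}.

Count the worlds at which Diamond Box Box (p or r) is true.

4

w0: successors {w2}; Box Box (p or r) there: w2:T. ✓
w2: successors {w2, w3}; Box Box (p or r) there: w2:T, w3:T. ✓
w3: successors {w4}; Box Box (p or r) there: w4:F. ✗
w4: successors {w7}; Box Box (p or r) there: w7:T. ✓
w7: successors {w0}; Box Box (p or r) there: w0:T. ✓
Satisfying worlds: {w0, w2, w4, w7}.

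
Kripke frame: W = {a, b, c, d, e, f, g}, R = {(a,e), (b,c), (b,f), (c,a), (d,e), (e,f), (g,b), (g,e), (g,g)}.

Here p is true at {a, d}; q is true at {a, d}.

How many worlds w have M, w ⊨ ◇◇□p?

3

a: successors {e}; ◇□p there: e:T. ✓
b: successors {c, f}; ◇□p there: c:F, f:F. ✗
c: successors {a}; ◇□p there: a:F. ✗
d: successors {e}; ◇□p there: e:T. ✓
e: successors {f}; ◇□p there: f:F. ✗
f: no successors, so ◇◇□p fails. ✗
g: successors {b, e, g}; ◇□p there: b:T, e:T, g:F. ✓
Satisfying worlds: {a, d, g}.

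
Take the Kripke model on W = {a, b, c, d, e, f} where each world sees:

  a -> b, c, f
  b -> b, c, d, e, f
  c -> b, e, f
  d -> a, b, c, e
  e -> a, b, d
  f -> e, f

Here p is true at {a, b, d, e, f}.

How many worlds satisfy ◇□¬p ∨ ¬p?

1

a: ◇□¬p is F, ¬p is F. ✗
b: ◇□¬p is F, ¬p is F. ✗
c: ◇□¬p is F, ¬p is T. ✓
d: ◇□¬p is F, ¬p is F. ✗
e: ◇□¬p is F, ¬p is F. ✗
f: ◇□¬p is F, ¬p is F. ✗
Satisfying worlds: {c}.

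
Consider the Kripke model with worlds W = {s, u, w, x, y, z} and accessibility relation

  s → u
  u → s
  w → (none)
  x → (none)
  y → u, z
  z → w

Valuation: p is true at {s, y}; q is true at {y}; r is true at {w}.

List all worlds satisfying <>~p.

s: successors {u}; ~p there: u:T. ✓
u: successors {s}; ~p there: s:F. ✗
w: no successors, so <>~p fails. ✗
x: no successors, so <>~p fails. ✗
y: successors {u, z}; ~p there: u:T, z:T. ✓
z: successors {w}; ~p there: w:T. ✓

{s, y, z}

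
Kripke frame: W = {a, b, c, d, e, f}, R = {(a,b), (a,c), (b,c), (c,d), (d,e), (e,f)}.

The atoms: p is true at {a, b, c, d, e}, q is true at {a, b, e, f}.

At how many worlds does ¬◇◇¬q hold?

a: ◇◇¬q is T. ✗
b: ◇◇¬q is T. ✗
c: ◇◇¬q is F. ✓
d: ◇◇¬q is F. ✓
e: ◇◇¬q is F. ✓
f: ◇◇¬q is F. ✓
Satisfying worlds: {c, d, e, f}.

4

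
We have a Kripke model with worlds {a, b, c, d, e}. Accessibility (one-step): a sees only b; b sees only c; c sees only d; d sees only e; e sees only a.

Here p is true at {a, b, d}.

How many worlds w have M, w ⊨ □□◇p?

a: successors {b}; □◇p there: b:T. ✓
b: successors {c}; □◇p there: c:F. ✗
c: successors {d}; □◇p there: d:T. ✓
d: successors {e}; □◇p there: e:T. ✓
e: successors {a}; □◇p there: a:F. ✗
Satisfying worlds: {a, c, d}.

3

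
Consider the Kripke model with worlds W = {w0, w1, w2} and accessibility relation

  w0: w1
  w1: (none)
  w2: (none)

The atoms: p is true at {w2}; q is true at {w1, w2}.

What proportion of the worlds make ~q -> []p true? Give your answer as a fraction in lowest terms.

w0: ~q is T, []p is F. ✗
w1: ~q is F, []p is T. ✓
w2: ~q is F, []p is T. ✓
That's 2 of 3 worlds, so 2/3.

2/3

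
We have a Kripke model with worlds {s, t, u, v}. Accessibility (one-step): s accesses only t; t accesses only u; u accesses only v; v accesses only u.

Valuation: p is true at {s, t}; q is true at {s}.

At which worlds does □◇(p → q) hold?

{s, t, u, v}

s: successors {t}; ◇(p → q) there: t:T. ✓
t: successors {u}; ◇(p → q) there: u:T. ✓
u: successors {v}; ◇(p → q) there: v:T. ✓
v: successors {u}; ◇(p → q) there: u:T. ✓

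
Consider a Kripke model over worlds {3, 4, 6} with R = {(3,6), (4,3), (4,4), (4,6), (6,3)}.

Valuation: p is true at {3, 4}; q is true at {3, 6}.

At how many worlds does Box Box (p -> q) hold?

3: successors {6}; Box (p -> q) there: 6:T. ✓
4: successors {3, 4, 6}; Box (p -> q) there: 3:T, 4:F, 6:T. ✗
6: successors {3}; Box (p -> q) there: 3:T. ✓
Satisfying worlds: {3, 6}.

2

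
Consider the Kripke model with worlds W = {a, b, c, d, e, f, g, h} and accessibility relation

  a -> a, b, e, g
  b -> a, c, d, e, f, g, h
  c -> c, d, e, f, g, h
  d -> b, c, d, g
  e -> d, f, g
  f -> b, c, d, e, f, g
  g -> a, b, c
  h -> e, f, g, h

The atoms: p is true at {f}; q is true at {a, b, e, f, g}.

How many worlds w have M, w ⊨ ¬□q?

a: □q is T. ✗
b: □q is F. ✓
c: □q is F. ✓
d: □q is F. ✓
e: □q is F. ✓
f: □q is F. ✓
g: □q is F. ✓
h: □q is F. ✓
Satisfying worlds: {b, c, d, e, f, g, h}.

7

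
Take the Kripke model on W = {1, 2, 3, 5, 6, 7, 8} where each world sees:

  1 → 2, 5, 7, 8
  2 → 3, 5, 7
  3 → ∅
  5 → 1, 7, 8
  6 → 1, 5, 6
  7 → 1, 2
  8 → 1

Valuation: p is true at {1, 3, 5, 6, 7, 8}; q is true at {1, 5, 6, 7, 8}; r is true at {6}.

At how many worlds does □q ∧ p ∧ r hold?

1: □q is F, p ∧ r is F. ✗
2: □q is F, p ∧ r is F. ✗
3: □q is T, p ∧ r is F. ✗
5: □q is T, p ∧ r is F. ✗
6: □q is T, p ∧ r is T. ✓
7: □q is F, p ∧ r is F. ✗
8: □q is T, p ∧ r is F. ✗
Satisfying worlds: {6}.

1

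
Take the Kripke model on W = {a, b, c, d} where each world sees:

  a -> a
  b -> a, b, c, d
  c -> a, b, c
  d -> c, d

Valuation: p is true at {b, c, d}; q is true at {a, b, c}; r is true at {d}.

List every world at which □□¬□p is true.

a: successors {a}; □¬□p there: a:T. ✓
b: successors {a, b, c, d}; □¬□p there: a:T, b:F, c:T, d:F. ✗
c: successors {a, b, c}; □¬□p there: a:T, b:F, c:T. ✗
d: successors {c, d}; □¬□p there: c:T, d:F. ✗

{a}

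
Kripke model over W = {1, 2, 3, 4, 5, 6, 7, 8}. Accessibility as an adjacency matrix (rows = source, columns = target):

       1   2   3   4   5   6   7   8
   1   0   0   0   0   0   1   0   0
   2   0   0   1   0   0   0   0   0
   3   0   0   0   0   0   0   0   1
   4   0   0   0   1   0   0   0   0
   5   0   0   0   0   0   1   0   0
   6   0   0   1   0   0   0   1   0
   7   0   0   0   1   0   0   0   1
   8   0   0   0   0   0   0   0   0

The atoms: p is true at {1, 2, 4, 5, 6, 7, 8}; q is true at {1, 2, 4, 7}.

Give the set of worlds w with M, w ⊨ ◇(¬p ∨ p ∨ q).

1: successors {6}; ¬p ∨ p ∨ q there: 6:T. ✓
2: successors {3}; ¬p ∨ p ∨ q there: 3:T. ✓
3: successors {8}; ¬p ∨ p ∨ q there: 8:T. ✓
4: successors {4}; ¬p ∨ p ∨ q there: 4:T. ✓
5: successors {6}; ¬p ∨ p ∨ q there: 6:T. ✓
6: successors {3, 7}; ¬p ∨ p ∨ q there: 3:T, 7:T. ✓
7: successors {4, 8}; ¬p ∨ p ∨ q there: 4:T, 8:T. ✓
8: no successors, so ◇(¬p ∨ p ∨ q) fails. ✗

{1, 2, 3, 4, 5, 6, 7}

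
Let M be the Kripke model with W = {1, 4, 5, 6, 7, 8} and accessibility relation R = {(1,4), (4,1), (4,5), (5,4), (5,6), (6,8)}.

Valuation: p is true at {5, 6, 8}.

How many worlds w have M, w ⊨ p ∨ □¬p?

5

1: p is F, □¬p is T. ✓
4: p is F, □¬p is F. ✗
5: p is T, □¬p is F. ✓
6: p is T, □¬p is F. ✓
7: p is F, □¬p is T. ✓
8: p is T, □¬p is T. ✓
Satisfying worlds: {1, 5, 6, 7, 8}.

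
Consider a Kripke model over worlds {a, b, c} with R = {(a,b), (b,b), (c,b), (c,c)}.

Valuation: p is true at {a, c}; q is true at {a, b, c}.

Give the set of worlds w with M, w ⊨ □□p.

∅

a: successors {b}; □p there: b:F. ✗
b: successors {b}; □p there: b:F. ✗
c: successors {b, c}; □p there: b:F, c:F. ✗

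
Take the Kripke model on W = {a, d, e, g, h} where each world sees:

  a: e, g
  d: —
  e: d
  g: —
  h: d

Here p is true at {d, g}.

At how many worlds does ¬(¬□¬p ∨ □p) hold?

0

a: ¬□¬p ∨ □p is T. ✗
d: ¬□¬p ∨ □p is T. ✗
e: ¬□¬p ∨ □p is T. ✗
g: ¬□¬p ∨ □p is T. ✗
h: ¬□¬p ∨ □p is T. ✗
Satisfying worlds: ∅.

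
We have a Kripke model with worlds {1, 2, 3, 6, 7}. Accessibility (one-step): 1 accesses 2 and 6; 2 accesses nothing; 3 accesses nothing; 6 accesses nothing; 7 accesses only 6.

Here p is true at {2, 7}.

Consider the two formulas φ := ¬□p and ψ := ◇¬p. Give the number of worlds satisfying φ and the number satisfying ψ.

2 and 2

For ¬□p:
1: □p is F. ✓
2: □p is T. ✗
3: □p is T. ✗
6: □p is T. ✗
7: □p is F. ✓
— 2 worlds.
For ◇¬p:
1: successors {2, 6}; ¬p there: 2:F, 6:T. ✓
2: no successors, so ◇¬p fails. ✗
3: no successors, so ◇¬p fails. ✗
6: no successors, so ◇¬p fails. ✗
7: successors {6}; ¬p there: 6:T. ✓
— 2 worlds.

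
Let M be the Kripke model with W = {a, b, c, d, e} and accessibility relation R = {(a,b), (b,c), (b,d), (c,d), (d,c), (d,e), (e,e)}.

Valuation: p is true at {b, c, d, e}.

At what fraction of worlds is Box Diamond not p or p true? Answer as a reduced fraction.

4/5

a: Box Diamond not p is F, p is F. ✗
b: Box Diamond not p is F, p is T. ✓
c: Box Diamond not p is F, p is T. ✓
d: Box Diamond not p is F, p is T. ✓
e: Box Diamond not p is F, p is T. ✓
That's 4 of 5 worlds, so 4/5.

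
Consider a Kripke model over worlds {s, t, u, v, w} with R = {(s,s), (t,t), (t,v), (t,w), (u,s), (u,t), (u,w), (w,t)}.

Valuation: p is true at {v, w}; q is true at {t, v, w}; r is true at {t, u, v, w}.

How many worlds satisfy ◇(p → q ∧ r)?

4

s: successors {s}; p → q ∧ r there: s:T. ✓
t: successors {t, v, w}; p → q ∧ r there: t:T, v:T, w:T. ✓
u: successors {s, t, w}; p → q ∧ r there: s:T, t:T, w:T. ✓
v: no successors, so ◇(p → q ∧ r) fails. ✗
w: successors {t}; p → q ∧ r there: t:T. ✓
Satisfying worlds: {s, t, u, w}.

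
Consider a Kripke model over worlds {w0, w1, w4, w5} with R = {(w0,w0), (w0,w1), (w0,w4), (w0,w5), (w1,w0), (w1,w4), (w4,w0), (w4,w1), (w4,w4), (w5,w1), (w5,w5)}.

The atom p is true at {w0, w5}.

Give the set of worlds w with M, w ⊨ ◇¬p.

w0: successors {w0, w1, w4, w5}; ¬p there: w0:F, w1:T, w4:T, w5:F. ✓
w1: successors {w0, w4}; ¬p there: w0:F, w4:T. ✓
w4: successors {w0, w1, w4}; ¬p there: w0:F, w1:T, w4:T. ✓
w5: successors {w1, w5}; ¬p there: w1:T, w5:F. ✓

{w0, w1, w4, w5}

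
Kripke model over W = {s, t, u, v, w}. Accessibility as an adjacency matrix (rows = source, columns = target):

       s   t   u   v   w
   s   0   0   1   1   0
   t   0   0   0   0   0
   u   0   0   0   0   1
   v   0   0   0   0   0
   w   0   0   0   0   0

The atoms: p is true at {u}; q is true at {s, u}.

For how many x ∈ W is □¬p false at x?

1

s: successors {u, v}; ¬p there: u:F, v:T. ✗
t: no successors, so □¬p holds vacuously. ✓
u: successors {w}; ¬p there: w:T. ✓
v: no successors, so □¬p holds vacuously. ✓
w: no successors, so □¬p holds vacuously. ✓
Satisfying worlds: {t, u, v, w}.
So □¬p fails at the other 1 world.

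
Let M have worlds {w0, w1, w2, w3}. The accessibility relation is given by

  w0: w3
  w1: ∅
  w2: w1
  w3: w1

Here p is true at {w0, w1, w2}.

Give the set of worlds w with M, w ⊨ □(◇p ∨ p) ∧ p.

w0: □(◇p ∨ p) is T, p is T. ✓
w1: □(◇p ∨ p) is T, p is T. ✓
w2: □(◇p ∨ p) is T, p is T. ✓
w3: □(◇p ∨ p) is T, p is F. ✗

{w0, w1, w2}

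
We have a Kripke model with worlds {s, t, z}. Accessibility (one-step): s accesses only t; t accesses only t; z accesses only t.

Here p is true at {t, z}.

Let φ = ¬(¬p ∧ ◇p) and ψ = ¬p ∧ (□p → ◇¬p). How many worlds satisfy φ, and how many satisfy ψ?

For ¬(¬p ∧ ◇p):
s: ¬p ∧ ◇p is T. ✗
t: ¬p ∧ ◇p is F. ✓
z: ¬p ∧ ◇p is F. ✓
— 2 worlds.
For ¬p ∧ (□p → ◇¬p):
s: ¬p is T, □p → ◇¬p is F. ✗
t: ¬p is F, □p → ◇¬p is F. ✗
z: ¬p is F, □p → ◇¬p is F. ✗
— 0 worlds.

2 and 0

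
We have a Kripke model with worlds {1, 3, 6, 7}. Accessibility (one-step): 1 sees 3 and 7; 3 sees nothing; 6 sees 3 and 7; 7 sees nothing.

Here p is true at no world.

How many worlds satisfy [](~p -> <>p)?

1: successors {3, 7}; ~p -> <>p there: 3:F, 7:F. ✗
3: no successors, so [](~p -> <>p) holds vacuously. ✓
6: successors {3, 7}; ~p -> <>p there: 3:F, 7:F. ✗
7: no successors, so [](~p -> <>p) holds vacuously. ✓
Satisfying worlds: {3, 7}.

2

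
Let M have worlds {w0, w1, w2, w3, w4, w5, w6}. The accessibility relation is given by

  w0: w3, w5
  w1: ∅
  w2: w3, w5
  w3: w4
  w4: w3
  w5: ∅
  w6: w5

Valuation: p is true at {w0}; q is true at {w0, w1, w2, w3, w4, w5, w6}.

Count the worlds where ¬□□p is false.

3

w0: □□p is F. ✓
w1: □□p is T. ✗
w2: □□p is F. ✓
w3: □□p is F. ✓
w4: □□p is F. ✓
w5: □□p is T. ✗
w6: □□p is T. ✗
Satisfying worlds: {w0, w2, w3, w4}.
So ¬□□p fails at the other 3 worlds.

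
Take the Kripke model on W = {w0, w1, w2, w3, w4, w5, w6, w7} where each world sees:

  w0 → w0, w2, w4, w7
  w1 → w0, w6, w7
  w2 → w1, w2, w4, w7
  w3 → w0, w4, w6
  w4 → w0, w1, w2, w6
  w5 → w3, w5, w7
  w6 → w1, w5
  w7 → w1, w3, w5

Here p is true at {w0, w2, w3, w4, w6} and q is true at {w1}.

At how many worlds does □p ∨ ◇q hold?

5

w0: □p is F, ◇q is F. ✗
w1: □p is F, ◇q is F. ✗
w2: □p is F, ◇q is T. ✓
w3: □p is T, ◇q is F. ✓
w4: □p is F, ◇q is T. ✓
w5: □p is F, ◇q is F. ✗
w6: □p is F, ◇q is T. ✓
w7: □p is F, ◇q is T. ✓
Satisfying worlds: {w2, w3, w4, w6, w7}.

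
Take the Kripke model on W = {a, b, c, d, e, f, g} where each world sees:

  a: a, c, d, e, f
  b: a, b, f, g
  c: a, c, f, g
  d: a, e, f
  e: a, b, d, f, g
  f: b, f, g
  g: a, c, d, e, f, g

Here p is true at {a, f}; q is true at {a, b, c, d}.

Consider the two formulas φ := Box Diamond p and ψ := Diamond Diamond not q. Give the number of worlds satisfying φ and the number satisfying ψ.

7 and 7

For Box Diamond p:
a: successors {a, c, d, e, f}; Diamond p there: a:T, c:T, d:T, e:T, f:T. ✓
b: successors {a, b, f, g}; Diamond p there: a:T, b:T, f:T, g:T. ✓
c: successors {a, c, f, g}; Diamond p there: a:T, c:T, f:T, g:T. ✓
d: successors {a, e, f}; Diamond p there: a:T, e:T, f:T. ✓
e: successors {a, b, d, f, g}; Diamond p there: a:T, b:T, d:T, f:T, g:T. ✓
f: successors {b, f, g}; Diamond p there: b:T, f:T, g:T. ✓
g: successors {a, c, d, e, f, g}; Diamond p there: a:T, c:T, d:T, e:T, f:T, g:T. ✓
— 7 worlds.
For Diamond Diamond not q:
a: successors {a, c, d, e, f}; Diamond not q there: a:T, c:T, d:T, e:T, f:T. ✓
b: successors {a, b, f, g}; Diamond not q there: a:T, b:T, f:T, g:T. ✓
c: successors {a, c, f, g}; Diamond not q there: a:T, c:T, f:T, g:T. ✓
d: successors {a, e, f}; Diamond not q there: a:T, e:T, f:T. ✓
e: successors {a, b, d, f, g}; Diamond not q there: a:T, b:T, d:T, f:T, g:T. ✓
f: successors {b, f, g}; Diamond not q there: b:T, f:T, g:T. ✓
g: successors {a, c, d, e, f, g}; Diamond not q there: a:T, c:T, d:T, e:T, f:T, g:T. ✓
— 7 worlds.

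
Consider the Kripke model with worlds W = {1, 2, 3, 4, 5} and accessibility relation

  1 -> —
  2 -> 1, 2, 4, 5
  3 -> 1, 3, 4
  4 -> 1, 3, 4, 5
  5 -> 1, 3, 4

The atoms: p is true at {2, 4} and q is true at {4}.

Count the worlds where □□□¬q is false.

1: no successors, so □□□¬q holds vacuously. ✓
2: successors {1, 2, 4, 5}; □□¬q there: 1:T, 2:F, 4:F, 5:F. ✗
3: successors {1, 3, 4}; □□¬q there: 1:T, 3:F, 4:F. ✗
4: successors {1, 3, 4, 5}; □□¬q there: 1:T, 3:F, 4:F, 5:F. ✗
5: successors {1, 3, 4}; □□¬q there: 1:T, 3:F, 4:F. ✗
Satisfying worlds: {1}.
So □□□¬q fails at the other 4 worlds.

4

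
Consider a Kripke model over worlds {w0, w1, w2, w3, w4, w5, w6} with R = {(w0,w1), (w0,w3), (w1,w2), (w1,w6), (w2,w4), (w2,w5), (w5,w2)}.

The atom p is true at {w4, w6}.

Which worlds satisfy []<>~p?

{w3, w4, w5, w6}

w0: successors {w1, w3}; <>~p there: w1:T, w3:F. ✗
w1: successors {w2, w6}; <>~p there: w2:T, w6:F. ✗
w2: successors {w4, w5}; <>~p there: w4:F, w5:T. ✗
w3: no successors, so []<>~p holds vacuously. ✓
w4: no successors, so []<>~p holds vacuously. ✓
w5: successors {w2}; <>~p there: w2:T. ✓
w6: no successors, so []<>~p holds vacuously. ✓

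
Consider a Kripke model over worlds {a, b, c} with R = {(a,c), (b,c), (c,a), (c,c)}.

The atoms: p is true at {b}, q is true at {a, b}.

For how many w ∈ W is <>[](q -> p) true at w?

a: successors {c}; [](q -> p) there: c:F. ✗
b: successors {c}; [](q -> p) there: c:F. ✗
c: successors {a, c}; [](q -> p) there: a:T, c:F. ✓
Satisfying worlds: {c}.

1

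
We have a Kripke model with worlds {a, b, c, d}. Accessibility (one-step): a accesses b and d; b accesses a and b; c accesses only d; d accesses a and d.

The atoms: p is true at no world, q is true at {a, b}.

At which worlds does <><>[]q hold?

{a, b, d}

a: successors {b, d}; <>[]q there: b:T, d:F. ✓
b: successors {a, b}; <>[]q there: a:T, b:T. ✓
c: successors {d}; <>[]q there: d:F. ✗
d: successors {a, d}; <>[]q there: a:T, d:F. ✓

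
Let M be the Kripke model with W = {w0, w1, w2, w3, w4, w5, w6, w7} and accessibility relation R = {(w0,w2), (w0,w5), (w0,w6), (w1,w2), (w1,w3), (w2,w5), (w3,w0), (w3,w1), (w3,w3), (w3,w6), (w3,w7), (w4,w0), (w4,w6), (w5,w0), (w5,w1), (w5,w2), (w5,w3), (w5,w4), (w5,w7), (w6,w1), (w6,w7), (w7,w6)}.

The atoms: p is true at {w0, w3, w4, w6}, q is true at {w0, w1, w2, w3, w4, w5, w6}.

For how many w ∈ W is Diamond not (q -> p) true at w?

w0: successors {w2, w5, w6}; not (q -> p) there: w2:T, w5:T, w6:F. ✓
w1: successors {w2, w3}; not (q -> p) there: w2:T, w3:F. ✓
w2: successors {w5}; not (q -> p) there: w5:T. ✓
w3: successors {w0, w1, w3, w6, w7}; not (q -> p) there: w0:F, w1:T, w3:F, w6:F, w7:F. ✓
w4: successors {w0, w6}; not (q -> p) there: w0:F, w6:F. ✗
w5: successors {w0, w1, w2, w3, w4, w7}; not (q -> p) there: w0:F, w1:T, w2:T, w3:F, w4:F, w7:F. ✓
w6: successors {w1, w7}; not (q -> p) there: w1:T, w7:F. ✓
w7: successors {w6}; not (q -> p) there: w6:F. ✗
Satisfying worlds: {w0, w1, w2, w3, w5, w6}.

6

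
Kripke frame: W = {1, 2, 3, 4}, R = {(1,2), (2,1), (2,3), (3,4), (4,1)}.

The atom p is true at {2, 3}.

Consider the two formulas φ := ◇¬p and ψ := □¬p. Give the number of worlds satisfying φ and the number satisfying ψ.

For ◇¬p:
1: successors {2}; ¬p there: 2:F. ✗
2: successors {1, 3}; ¬p there: 1:T, 3:F. ✓
3: successors {4}; ¬p there: 4:T. ✓
4: successors {1}; ¬p there: 1:T. ✓
— 3 worlds.
For □¬p:
1: successors {2}; ¬p there: 2:F. ✗
2: successors {1, 3}; ¬p there: 1:T, 3:F. ✗
3: successors {4}; ¬p there: 4:T. ✓
4: successors {1}; ¬p there: 1:T. ✓
— 2 worlds.

3 and 2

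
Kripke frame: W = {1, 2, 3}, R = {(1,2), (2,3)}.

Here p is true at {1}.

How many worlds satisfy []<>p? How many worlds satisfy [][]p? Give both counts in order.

1 and 2

For []<>p:
1: successors {2}; <>p there: 2:F. ✗
2: successors {3}; <>p there: 3:F. ✗
3: no successors, so []<>p holds vacuously. ✓
— 1 world.
For [][]p:
1: successors {2}; []p there: 2:F. ✗
2: successors {3}; []p there: 3:T. ✓
3: no successors, so [][]p holds vacuously. ✓
— 2 worlds.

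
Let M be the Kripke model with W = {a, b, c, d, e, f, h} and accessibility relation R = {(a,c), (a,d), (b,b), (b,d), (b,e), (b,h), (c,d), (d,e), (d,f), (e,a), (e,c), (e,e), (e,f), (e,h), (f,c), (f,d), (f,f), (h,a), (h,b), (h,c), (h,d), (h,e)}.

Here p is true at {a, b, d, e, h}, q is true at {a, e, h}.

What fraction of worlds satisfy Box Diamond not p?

a: successors {c, d}; Diamond not p there: c:F, d:T. ✗
b: successors {b, d, e, h}; Diamond not p there: b:F, d:T, e:T, h:T. ✗
c: successors {d}; Diamond not p there: d:T. ✓
d: successors {e, f}; Diamond not p there: e:T, f:T. ✓
e: successors {a, c, e, f, h}; Diamond not p there: a:T, c:F, e:T, f:T, h:T. ✗
f: successors {c, d, f}; Diamond not p there: c:F, d:T, f:T. ✗
h: successors {a, b, c, d, e}; Diamond not p there: a:T, b:F, c:F, d:T, e:T. ✗
That's 2 of 7 worlds, so 2/7.

2/7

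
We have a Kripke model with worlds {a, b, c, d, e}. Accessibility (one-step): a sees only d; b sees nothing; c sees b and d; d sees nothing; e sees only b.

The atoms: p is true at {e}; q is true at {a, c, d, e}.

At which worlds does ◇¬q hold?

a: successors {d}; ¬q there: d:F. ✗
b: no successors, so ◇¬q fails. ✗
c: successors {b, d}; ¬q there: b:T, d:F. ✓
d: no successors, so ◇¬q fails. ✗
e: successors {b}; ¬q there: b:T. ✓

{c, e}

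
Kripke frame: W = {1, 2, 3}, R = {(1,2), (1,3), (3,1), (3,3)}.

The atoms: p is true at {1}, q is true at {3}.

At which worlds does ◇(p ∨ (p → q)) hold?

1: successors {2, 3}; p ∨ (p → q) there: 2:T, 3:T. ✓
2: no successors, so ◇(p ∨ (p → q)) fails. ✗
3: successors {1, 3}; p ∨ (p → q) there: 1:T, 3:T. ✓

{1, 3}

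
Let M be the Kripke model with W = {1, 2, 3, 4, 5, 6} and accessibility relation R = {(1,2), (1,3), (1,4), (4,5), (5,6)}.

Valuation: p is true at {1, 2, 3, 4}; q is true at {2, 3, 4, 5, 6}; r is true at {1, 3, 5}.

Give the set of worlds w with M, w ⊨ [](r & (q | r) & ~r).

1: successors {2, 3, 4}; r & (q | r) & ~r there: 2:F, 3:F, 4:F. ✗
2: no successors, so [](r & (q | r) & ~r) holds vacuously. ✓
3: no successors, so [](r & (q | r) & ~r) holds vacuously. ✓
4: successors {5}; r & (q | r) & ~r there: 5:F. ✗
5: successors {6}; r & (q | r) & ~r there: 6:F. ✗
6: no successors, so [](r & (q | r) & ~r) holds vacuously. ✓

{2, 3, 6}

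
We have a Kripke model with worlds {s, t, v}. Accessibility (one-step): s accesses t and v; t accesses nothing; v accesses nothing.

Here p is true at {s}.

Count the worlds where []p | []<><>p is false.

1

s: []p is F, []<><>p is F. ✗
t: []p is T, []<><>p is T. ✓
v: []p is T, []<><>p is T. ✓
Satisfying worlds: {t, v}.
So []p | []<><>p fails at the other 1 world.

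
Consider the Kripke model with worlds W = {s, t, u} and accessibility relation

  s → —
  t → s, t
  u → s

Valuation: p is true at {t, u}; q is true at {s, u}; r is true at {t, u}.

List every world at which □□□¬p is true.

s: no successors, so □□□¬p holds vacuously. ✓
t: successors {s, t}; □□¬p there: s:T, t:F. ✗
u: successors {s}; □□¬p there: s:T. ✓

{s, u}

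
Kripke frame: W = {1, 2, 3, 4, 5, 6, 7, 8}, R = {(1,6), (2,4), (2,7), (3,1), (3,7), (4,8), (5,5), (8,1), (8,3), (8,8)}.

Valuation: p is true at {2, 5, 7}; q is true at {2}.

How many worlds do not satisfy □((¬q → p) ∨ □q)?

1: successors {6}; (¬q → p) ∨ □q there: 6:T. ✓
2: successors {4, 7}; (¬q → p) ∨ □q there: 4:F, 7:T. ✗
3: successors {1, 7}; (¬q → p) ∨ □q there: 1:F, 7:T. ✗
4: successors {8}; (¬q → p) ∨ □q there: 8:F. ✗
5: successors {5}; (¬q → p) ∨ □q there: 5:T. ✓
6: no successors, so □((¬q → p) ∨ □q) holds vacuously. ✓
7: no successors, so □((¬q → p) ∨ □q) holds vacuously. ✓
8: successors {1, 3, 8}; (¬q → p) ∨ □q there: 1:F, 3:F, 8:F. ✗
Satisfying worlds: {1, 5, 6, 7}.
So □((¬q → p) ∨ □q) fails at the other 4 worlds.

4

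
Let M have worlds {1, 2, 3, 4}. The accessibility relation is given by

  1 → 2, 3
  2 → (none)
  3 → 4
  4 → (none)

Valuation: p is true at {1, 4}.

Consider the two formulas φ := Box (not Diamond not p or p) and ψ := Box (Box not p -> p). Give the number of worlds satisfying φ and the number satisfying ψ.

For Box (not Diamond not p or p):
1: successors {2, 3}; not Diamond not p or p there: 2:T, 3:T. ✓
2: no successors, so Box (not Diamond not p or p) holds vacuously. ✓
3: successors {4}; not Diamond not p or p there: 4:T. ✓
4: no successors, so Box (not Diamond not p or p) holds vacuously. ✓
— 4 worlds.
For Box (Box not p -> p):
1: successors {2, 3}; Box not p -> p there: 2:F, 3:T. ✗
2: no successors, so Box (Box not p -> p) holds vacuously. ✓
3: successors {4}; Box not p -> p there: 4:T. ✓
4: no successors, so Box (Box not p -> p) holds vacuously. ✓
— 3 worlds.

4 and 3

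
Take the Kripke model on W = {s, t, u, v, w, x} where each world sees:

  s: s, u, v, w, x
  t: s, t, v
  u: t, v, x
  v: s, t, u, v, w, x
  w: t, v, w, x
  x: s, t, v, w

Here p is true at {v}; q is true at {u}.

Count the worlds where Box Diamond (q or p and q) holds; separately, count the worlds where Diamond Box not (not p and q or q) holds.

For Box Diamond (q or p and q):
s: successors {s, u, v, w, x}; Diamond (q or p and q) there: s:T, u:F, v:T, w:F, x:F. ✗
t: successors {s, t, v}; Diamond (q or p and q) there: s:T, t:F, v:T. ✗
u: successors {t, v, x}; Diamond (q or p and q) there: t:F, v:T, x:F. ✗
v: successors {s, t, u, v, w, x}; Diamond (q or p and q) there: s:T, t:F, u:F, v:T, w:F, x:F. ✗
w: successors {t, v, w, x}; Diamond (q or p and q) there: t:F, v:T, w:F, x:F. ✗
x: successors {s, t, v, w}; Diamond (q or p and q) there: s:T, t:F, v:T, w:F. ✗
— 0 worlds.
For Diamond Box not (not p and q or q):
s: successors {s, u, v, w, x}; Box not (not p and q or q) there: s:F, u:T, v:F, w:T, x:T. ✓
t: successors {s, t, v}; Box not (not p and q or q) there: s:F, t:T, v:F. ✓
u: successors {t, v, x}; Box not (not p and q or q) there: t:T, v:F, x:T. ✓
v: successors {s, t, u, v, w, x}; Box not (not p and q or q) there: s:F, t:T, u:T, v:F, w:T, x:T. ✓
w: successors {t, v, w, x}; Box not (not p and q or q) there: t:T, v:F, w:T, x:T. ✓
x: successors {s, t, v, w}; Box not (not p and q or q) there: s:F, t:T, v:F, w:T. ✓
— 6 worlds.

0 and 6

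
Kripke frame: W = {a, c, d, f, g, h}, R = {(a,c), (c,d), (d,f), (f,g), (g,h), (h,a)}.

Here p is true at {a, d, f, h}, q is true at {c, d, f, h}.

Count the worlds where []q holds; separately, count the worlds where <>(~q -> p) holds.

For []q:
a: successors {c}; q there: c:T. ✓
c: successors {d}; q there: d:T. ✓
d: successors {f}; q there: f:T. ✓
f: successors {g}; q there: g:F. ✗
g: successors {h}; q there: h:T. ✓
h: successors {a}; q there: a:F. ✗
— 4 worlds.
For <>(~q -> p):
a: successors {c}; ~q -> p there: c:T. ✓
c: successors {d}; ~q -> p there: d:T. ✓
d: successors {f}; ~q -> p there: f:T. ✓
f: successors {g}; ~q -> p there: g:F. ✗
g: successors {h}; ~q -> p there: h:T. ✓
h: successors {a}; ~q -> p there: a:T. ✓
— 5 worlds.

4 and 5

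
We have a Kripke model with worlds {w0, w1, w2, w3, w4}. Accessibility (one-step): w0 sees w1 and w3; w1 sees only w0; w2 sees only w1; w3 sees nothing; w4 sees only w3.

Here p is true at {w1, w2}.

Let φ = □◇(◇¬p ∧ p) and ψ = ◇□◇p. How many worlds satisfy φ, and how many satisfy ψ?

2 and 3

For □◇(◇¬p ∧ p):
w0: successors {w1, w3}; ◇(◇¬p ∧ p) there: w1:F, w3:F. ✗
w1: successors {w0}; ◇(◇¬p ∧ p) there: w0:T. ✓
w2: successors {w1}; ◇(◇¬p ∧ p) there: w1:F. ✗
w3: no successors, so □◇(◇¬p ∧ p) holds vacuously. ✓
w4: successors {w3}; ◇(◇¬p ∧ p) there: w3:F. ✗
— 2 worlds.
For ◇□◇p:
w0: successors {w1, w3}; □◇p there: w1:T, w3:T. ✓
w1: successors {w0}; □◇p there: w0:F. ✗
w2: successors {w1}; □◇p there: w1:T. ✓
w3: no successors, so ◇□◇p fails. ✗
w4: successors {w3}; □◇p there: w3:T. ✓
— 3 worlds.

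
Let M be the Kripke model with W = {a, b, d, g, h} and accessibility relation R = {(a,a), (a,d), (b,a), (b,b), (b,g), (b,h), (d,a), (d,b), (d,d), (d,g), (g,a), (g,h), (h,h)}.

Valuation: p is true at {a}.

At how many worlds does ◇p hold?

a: successors {a, d}; p there: a:T, d:F. ✓
b: successors {a, b, g, h}; p there: a:T, b:F, g:F, h:F. ✓
d: successors {a, b, d, g}; p there: a:T, b:F, d:F, g:F. ✓
g: successors {a, h}; p there: a:T, h:F. ✓
h: successors {h}; p there: h:F. ✗
Satisfying worlds: {a, b, d, g}.

4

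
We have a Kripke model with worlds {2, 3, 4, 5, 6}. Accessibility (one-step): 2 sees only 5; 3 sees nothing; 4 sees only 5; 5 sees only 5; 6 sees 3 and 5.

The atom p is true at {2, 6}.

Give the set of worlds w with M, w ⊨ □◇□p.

2: successors {5}; ◇□p there: 5:F. ✗
3: no successors, so □◇□p holds vacuously. ✓
4: successors {5}; ◇□p there: 5:F. ✗
5: successors {5}; ◇□p there: 5:F. ✗
6: successors {3, 5}; ◇□p there: 3:F, 5:F. ✗

{3}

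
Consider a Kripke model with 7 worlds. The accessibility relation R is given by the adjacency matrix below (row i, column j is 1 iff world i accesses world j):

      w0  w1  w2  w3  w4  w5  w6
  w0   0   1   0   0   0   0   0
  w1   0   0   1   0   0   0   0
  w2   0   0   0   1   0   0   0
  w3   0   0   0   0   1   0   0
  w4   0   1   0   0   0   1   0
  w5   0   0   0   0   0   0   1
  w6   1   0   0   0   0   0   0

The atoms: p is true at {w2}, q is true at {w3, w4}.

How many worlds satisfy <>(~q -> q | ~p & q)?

w0: successors {w1}; ~q -> q | ~p & q there: w1:F. ✗
w1: successors {w2}; ~q -> q | ~p & q there: w2:F. ✗
w2: successors {w3}; ~q -> q | ~p & q there: w3:T. ✓
w3: successors {w4}; ~q -> q | ~p & q there: w4:T. ✓
w4: successors {w1, w5}; ~q -> q | ~p & q there: w1:F, w5:F. ✗
w5: successors {w6}; ~q -> q | ~p & q there: w6:F. ✗
w6: successors {w0}; ~q -> q | ~p & q there: w0:F. ✗
Satisfying worlds: {w2, w3}.

2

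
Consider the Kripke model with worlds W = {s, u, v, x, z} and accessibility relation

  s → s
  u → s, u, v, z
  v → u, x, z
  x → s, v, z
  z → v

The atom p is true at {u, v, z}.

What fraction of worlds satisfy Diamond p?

4/5

s: successors {s}; p there: s:F. ✗
u: successors {s, u, v, z}; p there: s:F, u:T, v:T, z:T. ✓
v: successors {u, x, z}; p there: u:T, x:F, z:T. ✓
x: successors {s, v, z}; p there: s:F, v:T, z:T. ✓
z: successors {v}; p there: v:T. ✓
That's 4 of 5 worlds, so 4/5.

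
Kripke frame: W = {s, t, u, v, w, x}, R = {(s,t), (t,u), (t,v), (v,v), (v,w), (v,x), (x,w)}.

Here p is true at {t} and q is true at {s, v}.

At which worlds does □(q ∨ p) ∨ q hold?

s: □(q ∨ p) is T, q is T. ✓
t: □(q ∨ p) is F, q is F. ✗
u: □(q ∨ p) is T, q is F. ✓
v: □(q ∨ p) is F, q is T. ✓
w: □(q ∨ p) is T, q is F. ✓
x: □(q ∨ p) is F, q is F. ✗

{s, u, v, w}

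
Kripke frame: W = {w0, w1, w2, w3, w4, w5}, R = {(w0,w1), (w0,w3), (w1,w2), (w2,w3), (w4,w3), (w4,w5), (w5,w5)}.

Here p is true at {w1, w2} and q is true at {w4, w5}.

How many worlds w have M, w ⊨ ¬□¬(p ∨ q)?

4

w0: □¬(p ∨ q) is F. ✓
w1: □¬(p ∨ q) is F. ✓
w2: □¬(p ∨ q) is T. ✗
w3: □¬(p ∨ q) is T. ✗
w4: □¬(p ∨ q) is F. ✓
w5: □¬(p ∨ q) is F. ✓
Satisfying worlds: {w0, w1, w4, w5}.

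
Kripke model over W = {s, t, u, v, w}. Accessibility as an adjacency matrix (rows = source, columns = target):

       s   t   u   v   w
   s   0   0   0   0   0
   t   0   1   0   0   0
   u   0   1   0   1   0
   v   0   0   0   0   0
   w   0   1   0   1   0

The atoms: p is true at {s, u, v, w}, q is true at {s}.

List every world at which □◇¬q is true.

s: no successors, so □◇¬q holds vacuously. ✓
t: successors {t}; ◇¬q there: t:T. ✓
u: successors {t, v}; ◇¬q there: t:T, v:F. ✗
v: no successors, so □◇¬q holds vacuously. ✓
w: successors {t, v}; ◇¬q there: t:T, v:F. ✗

{s, t, v}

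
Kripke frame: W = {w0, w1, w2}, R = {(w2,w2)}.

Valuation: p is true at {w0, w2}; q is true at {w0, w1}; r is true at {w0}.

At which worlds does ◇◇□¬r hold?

{w2}

w0: no successors, so ◇◇□¬r fails. ✗
w1: no successors, so ◇◇□¬r fails. ✗
w2: successors {w2}; ◇□¬r there: w2:T. ✓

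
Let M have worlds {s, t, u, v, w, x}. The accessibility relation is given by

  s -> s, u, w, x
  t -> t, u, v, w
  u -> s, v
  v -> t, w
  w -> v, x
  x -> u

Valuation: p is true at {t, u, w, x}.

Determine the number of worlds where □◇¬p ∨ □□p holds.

s: □◇¬p is F, □□p is F. ✗
t: □◇¬p is F, □□p is F. ✗
u: □◇¬p is F, □□p is F. ✗
v: □◇¬p is T, □□p is F. ✓
w: □◇¬p is F, □□p is T. ✓
x: □◇¬p is T, □□p is F. ✓
Satisfying worlds: {v, w, x}.

3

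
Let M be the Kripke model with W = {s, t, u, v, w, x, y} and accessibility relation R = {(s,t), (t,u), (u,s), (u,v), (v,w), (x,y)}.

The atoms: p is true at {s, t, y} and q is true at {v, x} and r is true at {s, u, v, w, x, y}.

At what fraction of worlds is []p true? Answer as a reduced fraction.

s: successors {t}; p there: t:T. ✓
t: successors {u}; p there: u:F. ✗
u: successors {s, v}; p there: s:T, v:F. ✗
v: successors {w}; p there: w:F. ✗
w: no successors, so []p holds vacuously. ✓
x: successors {y}; p there: y:T. ✓
y: no successors, so []p holds vacuously. ✓
That's 4 of 7 worlds, so 4/7.

4/7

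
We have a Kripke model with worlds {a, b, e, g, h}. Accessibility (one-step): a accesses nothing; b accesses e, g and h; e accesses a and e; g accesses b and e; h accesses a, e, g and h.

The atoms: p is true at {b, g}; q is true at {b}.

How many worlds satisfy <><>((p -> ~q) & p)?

3

a: no successors, so <><>((p -> ~q) & p) fails. ✗
b: successors {e, g, h}; <>((p -> ~q) & p) there: e:F, g:F, h:T. ✓
e: successors {a, e}; <>((p -> ~q) & p) there: a:F, e:F. ✗
g: successors {b, e}; <>((p -> ~q) & p) there: b:T, e:F. ✓
h: successors {a, e, g, h}; <>((p -> ~q) & p) there: a:F, e:F, g:F, h:T. ✓
Satisfying worlds: {b, g, h}.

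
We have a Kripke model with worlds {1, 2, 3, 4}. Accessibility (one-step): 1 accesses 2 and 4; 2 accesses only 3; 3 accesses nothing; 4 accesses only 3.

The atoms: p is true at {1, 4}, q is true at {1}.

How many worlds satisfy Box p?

1

1: successors {2, 4}; p there: 2:F, 4:T. ✗
2: successors {3}; p there: 3:F. ✗
3: no successors, so Box p holds vacuously. ✓
4: successors {3}; p there: 3:F. ✗
Satisfying worlds: {3}.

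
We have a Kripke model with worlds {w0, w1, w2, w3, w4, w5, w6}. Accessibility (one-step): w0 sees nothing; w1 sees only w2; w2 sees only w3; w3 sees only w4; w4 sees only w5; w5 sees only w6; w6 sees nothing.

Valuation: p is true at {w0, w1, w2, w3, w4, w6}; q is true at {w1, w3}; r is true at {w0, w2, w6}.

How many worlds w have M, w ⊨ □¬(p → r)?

w0: no successors, so □¬(p → r) holds vacuously. ✓
w1: successors {w2}; ¬(p → r) there: w2:F. ✗
w2: successors {w3}; ¬(p → r) there: w3:T. ✓
w3: successors {w4}; ¬(p → r) there: w4:T. ✓
w4: successors {w5}; ¬(p → r) there: w5:F. ✗
w5: successors {w6}; ¬(p → r) there: w6:F. ✗
w6: no successors, so □¬(p → r) holds vacuously. ✓
Satisfying worlds: {w0, w2, w3, w6}.

4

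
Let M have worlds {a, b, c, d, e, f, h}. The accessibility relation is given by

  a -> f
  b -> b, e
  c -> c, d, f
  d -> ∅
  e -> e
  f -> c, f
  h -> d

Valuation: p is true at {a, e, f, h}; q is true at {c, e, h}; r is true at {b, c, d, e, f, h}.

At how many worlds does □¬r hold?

1

a: successors {f}; ¬r there: f:F. ✗
b: successors {b, e}; ¬r there: b:F, e:F. ✗
c: successors {c, d, f}; ¬r there: c:F, d:F, f:F. ✗
d: no successors, so □¬r holds vacuously. ✓
e: successors {e}; ¬r there: e:F. ✗
f: successors {c, f}; ¬r there: c:F, f:F. ✗
h: successors {d}; ¬r there: d:F. ✗
Satisfying worlds: {d}.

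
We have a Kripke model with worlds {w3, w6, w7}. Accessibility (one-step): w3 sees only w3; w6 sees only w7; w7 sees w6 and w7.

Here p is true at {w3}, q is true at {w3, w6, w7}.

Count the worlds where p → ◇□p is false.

w3: p is T, ◇□p is T. ✓
w6: p is F, ◇□p is F. ✓
w7: p is F, ◇□p is F. ✓
Satisfying worlds: {w3, w6, w7}.
So p → ◇□p fails at the other 0 worlds.

0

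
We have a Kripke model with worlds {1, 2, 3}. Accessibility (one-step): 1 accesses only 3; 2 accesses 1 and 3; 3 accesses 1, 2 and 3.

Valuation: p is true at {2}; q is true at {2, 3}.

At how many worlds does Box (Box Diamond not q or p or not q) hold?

0

1: successors {3}; Box Diamond not q or p or not q there: 3:F. ✗
2: successors {1, 3}; Box Diamond not q or p or not q there: 1:T, 3:F. ✗
3: successors {1, 2, 3}; Box Diamond not q or p or not q there: 1:T, 2:T, 3:F. ✗
Satisfying worlds: ∅.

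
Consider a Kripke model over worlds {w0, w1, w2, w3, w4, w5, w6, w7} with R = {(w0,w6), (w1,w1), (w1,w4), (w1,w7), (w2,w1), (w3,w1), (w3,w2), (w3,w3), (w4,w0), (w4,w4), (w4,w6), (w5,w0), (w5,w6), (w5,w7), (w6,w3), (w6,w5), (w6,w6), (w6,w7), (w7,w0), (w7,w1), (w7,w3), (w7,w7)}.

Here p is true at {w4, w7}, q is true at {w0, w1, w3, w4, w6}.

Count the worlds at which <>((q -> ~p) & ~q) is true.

5

w0: successors {w6}; (q -> ~p) & ~q there: w6:F. ✗
w1: successors {w1, w4, w7}; (q -> ~p) & ~q there: w1:F, w4:F, w7:T. ✓
w2: successors {w1}; (q -> ~p) & ~q there: w1:F. ✗
w3: successors {w1, w2, w3}; (q -> ~p) & ~q there: w1:F, w2:T, w3:F. ✓
w4: successors {w0, w4, w6}; (q -> ~p) & ~q there: w0:F, w4:F, w6:F. ✗
w5: successors {w0, w6, w7}; (q -> ~p) & ~q there: w0:F, w6:F, w7:T. ✓
w6: successors {w3, w5, w6, w7}; (q -> ~p) & ~q there: w3:F, w5:T, w6:F, w7:T. ✓
w7: successors {w0, w1, w3, w7}; (q -> ~p) & ~q there: w0:F, w1:F, w3:F, w7:T. ✓
Satisfying worlds: {w1, w3, w5, w6, w7}.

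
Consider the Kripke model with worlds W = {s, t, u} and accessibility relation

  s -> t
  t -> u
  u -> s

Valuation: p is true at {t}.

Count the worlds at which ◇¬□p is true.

s: successors {t}; ¬□p there: t:T. ✓
t: successors {u}; ¬□p there: u:T. ✓
u: successors {s}; ¬□p there: s:F. ✗
Satisfying worlds: {s, t}.

2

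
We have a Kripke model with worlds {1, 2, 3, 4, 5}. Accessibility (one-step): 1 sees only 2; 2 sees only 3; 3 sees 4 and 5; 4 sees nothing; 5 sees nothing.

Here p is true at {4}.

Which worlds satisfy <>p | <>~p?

{1, 2, 3}

1: <>p is F, <>~p is T. ✓
2: <>p is F, <>~p is T. ✓
3: <>p is T, <>~p is T. ✓
4: <>p is F, <>~p is F. ✗
5: <>p is F, <>~p is F. ✗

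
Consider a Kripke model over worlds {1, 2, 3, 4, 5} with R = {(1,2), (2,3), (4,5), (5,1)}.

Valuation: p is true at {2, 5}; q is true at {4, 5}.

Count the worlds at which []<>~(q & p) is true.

4

1: successors {2}; <>~(q & p) there: 2:T. ✓
2: successors {3}; <>~(q & p) there: 3:F. ✗
3: no successors, so []<>~(q & p) holds vacuously. ✓
4: successors {5}; <>~(q & p) there: 5:T. ✓
5: successors {1}; <>~(q & p) there: 1:T. ✓
Satisfying worlds: {1, 3, 4, 5}.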